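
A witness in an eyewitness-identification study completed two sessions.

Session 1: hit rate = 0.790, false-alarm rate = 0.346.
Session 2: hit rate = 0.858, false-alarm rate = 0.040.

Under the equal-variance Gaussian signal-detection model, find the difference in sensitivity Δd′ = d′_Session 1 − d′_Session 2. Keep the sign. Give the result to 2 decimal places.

Δd′ = -1.62

Session 1: z(0.790) = 0.806, z(0.346) = -0.396, d' = 1.202
Session 2: z(0.858) = 1.071, z(0.040) = -1.751, d' = 2.822
Δd' = d'_Session 1 − d'_Session 2 = 1.202 − 2.822 = -1.620
Session 2 has the higher sensitivity.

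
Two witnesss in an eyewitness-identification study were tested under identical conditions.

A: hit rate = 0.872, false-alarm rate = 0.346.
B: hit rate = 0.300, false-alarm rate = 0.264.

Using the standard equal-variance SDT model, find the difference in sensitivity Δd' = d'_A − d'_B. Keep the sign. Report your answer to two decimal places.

A: z(0.872) = 1.136, z(0.346) = -0.396, d' = 1.532
B: z(0.300) = -0.524, z(0.264) = -0.631, d' = 0.107
Δd' = d'_A − d'_B = 1.532 − 0.107 = 1.425
A has the higher sensitivity.

Δd' = 1.43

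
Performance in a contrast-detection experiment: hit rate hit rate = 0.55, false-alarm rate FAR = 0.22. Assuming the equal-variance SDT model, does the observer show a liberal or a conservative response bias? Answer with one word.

z(H) = 0.126, z(FA) = -0.772
c = −½·(z(H) + z(FA)) = 0.323
c > 0 → conservative criterion (biased toward responding “no”).

conservative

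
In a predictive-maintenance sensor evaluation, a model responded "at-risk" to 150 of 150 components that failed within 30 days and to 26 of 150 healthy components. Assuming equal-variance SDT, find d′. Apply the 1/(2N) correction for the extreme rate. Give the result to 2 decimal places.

The hit rate is 150/150 = 1, so apply the 1/(2N) correction: H → 1 − 1/(2·150) = 0.99667.
z(H) = z(0.99667) = 2.713
z(FA) = z(0.17333) = -0.941
d' = 2.713 − (-0.941) = 3.654

d′ = 3.65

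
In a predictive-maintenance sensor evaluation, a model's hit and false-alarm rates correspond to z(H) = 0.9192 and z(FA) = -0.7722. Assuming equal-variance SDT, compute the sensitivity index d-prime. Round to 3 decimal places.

d-prime = 1.691

d' = z(H) − z(FA) = 0.9192 − (-0.7722) = 1.6914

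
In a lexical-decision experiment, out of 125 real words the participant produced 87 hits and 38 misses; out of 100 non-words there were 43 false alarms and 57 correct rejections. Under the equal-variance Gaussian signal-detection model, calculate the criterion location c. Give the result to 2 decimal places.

H = 87/125 = 0.6960
FA = 43/100 = 0.4300
Φ⁻¹(H) = 0.513
Φ⁻¹(FA) = -0.176
c = −½·[z(H) + z(FA)] = −0.5 × (0.513 + (-0.176)) = -0.1685
c < 0: the participant has a liberal response bias.

c = -0.17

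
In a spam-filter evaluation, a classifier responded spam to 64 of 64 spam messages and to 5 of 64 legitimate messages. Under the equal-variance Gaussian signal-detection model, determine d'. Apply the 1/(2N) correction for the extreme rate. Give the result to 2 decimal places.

The hit rate is 64/64 = 1, so apply the 1/(2N) correction: H → 1 − 1/(2·64) = 0.99219.
z(H) = z(0.99219) = 2.418
z(FA) = z(0.07812) = -1.418
d' = 2.418 − (-1.418) = 3.836

d' = 3.84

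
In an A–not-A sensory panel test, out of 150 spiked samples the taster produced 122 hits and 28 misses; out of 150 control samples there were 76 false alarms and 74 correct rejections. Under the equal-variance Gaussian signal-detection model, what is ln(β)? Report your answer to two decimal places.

H = 122/150 = 0.8133
FA = 76/150 = 0.5067
z(H) = 0.890
z(FA) = 0.017
ln β = −½·[z(H)² − z(FA)²] = −0.5 × (0.792 − 0.000) = -0.396

ln β = -0.40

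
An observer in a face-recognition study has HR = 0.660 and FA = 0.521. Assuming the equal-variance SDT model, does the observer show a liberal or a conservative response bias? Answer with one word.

z(H) = 0.412, z(FA) = 0.053
c = −½·(z(H) + z(FA)) = -0.2325
c < 0 → liberal criterion (biased toward responding “yes”).

liberal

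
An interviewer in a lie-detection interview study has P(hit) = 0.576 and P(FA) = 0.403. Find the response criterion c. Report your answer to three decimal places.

c = 0.027

Φ⁻¹(H) = Φ⁻¹(0.576) = 0.1917
Φ⁻¹(FA) = Φ⁻¹(0.403) = -0.2456
c = −½·[z(H) + z(FA)] = −0.5 × (0.1917 + (-0.2456)) = 0.02695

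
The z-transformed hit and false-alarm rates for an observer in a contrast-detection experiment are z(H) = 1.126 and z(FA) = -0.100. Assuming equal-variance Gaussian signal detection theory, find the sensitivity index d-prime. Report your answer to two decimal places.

d' = z(H) − z(FA) = 1.126 − (-0.100) = 1.226

d-prime = 1.23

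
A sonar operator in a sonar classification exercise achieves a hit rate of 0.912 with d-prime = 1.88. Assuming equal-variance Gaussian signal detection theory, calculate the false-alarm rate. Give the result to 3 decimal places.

z(hit rate) = z(0.912) = 1.3532
z(FA) = z(H) − d' = 1.3532 − 1.88 = -0.5268
false-alarm rate = Φ(-0.5268) = 0.2992

false-alarm rate = 0.299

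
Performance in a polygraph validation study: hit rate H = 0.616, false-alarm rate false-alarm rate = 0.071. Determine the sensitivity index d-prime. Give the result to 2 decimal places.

d-prime = 1.76

Φ⁻¹(H) = Φ⁻¹(0.616) = 0.2950
Φ⁻¹(FA) = Φ⁻¹(0.071) = -1.4684
d' = z(H) − z(FA) = 0.2950 − (-1.4684) = 1.7634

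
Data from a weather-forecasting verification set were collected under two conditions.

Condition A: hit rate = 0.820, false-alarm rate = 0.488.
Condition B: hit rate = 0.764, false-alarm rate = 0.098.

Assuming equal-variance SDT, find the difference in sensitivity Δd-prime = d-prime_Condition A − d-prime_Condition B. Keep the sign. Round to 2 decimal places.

Δd-prime = -1.07

Condition A: z(0.820) = 0.915, z(0.488) = -0.030, d' = 0.945
Condition B: z(0.764) = 0.719, z(0.098) = -1.293, d' = 2.012
Δd' = d'_Condition A − d'_Condition B = 0.945 − 2.012 = -1.067
Condition B has the higher sensitivity.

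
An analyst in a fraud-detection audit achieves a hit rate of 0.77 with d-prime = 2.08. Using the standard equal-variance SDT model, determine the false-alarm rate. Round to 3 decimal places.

z(hit rate) = z(0.77) = 0.7388
z(FA) = z(H) − d' = 0.7388 − 2.08 = -1.3412
false-alarm rate = Φ(-1.3412) = 0.0899

false-alarm rate = 0.090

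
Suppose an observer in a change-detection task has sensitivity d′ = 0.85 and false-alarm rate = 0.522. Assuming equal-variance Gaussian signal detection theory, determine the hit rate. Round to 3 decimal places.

z(false-alarm rate) = z(0.522) = 0.0552
z(H) = z(FA) + d' = 0.0552 + 0.85 = 0.9052
hit rate = Φ(0.9052) = 0.8173

hit rate = 0.817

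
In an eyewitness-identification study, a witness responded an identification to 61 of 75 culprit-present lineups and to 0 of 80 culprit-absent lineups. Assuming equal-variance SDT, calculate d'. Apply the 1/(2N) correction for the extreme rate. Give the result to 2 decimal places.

The false-alarm rate is 0/80 = 0, so apply the 1/(2N) correction: FA → 1/(2·80) = 0.00625.
z(H) = z(0.81333) = 0.890
z(FA) = z(0.00625) = -2.498
d' = 0.890 − (-2.498) = 3.388

d' = 3.39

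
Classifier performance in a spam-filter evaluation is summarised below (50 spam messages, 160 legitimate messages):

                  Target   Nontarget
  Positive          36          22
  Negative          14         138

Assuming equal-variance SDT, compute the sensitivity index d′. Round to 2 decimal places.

H = 36/50 = 0.7200
FA = 22/160 = 0.1375
Φ⁻¹(0.7200) = 0.5828, Φ⁻¹(0.1375) = -1.0916
d' = z(H) − z(FA) = 0.5828 − (-1.0916) = 1.6744

d′ = 1.67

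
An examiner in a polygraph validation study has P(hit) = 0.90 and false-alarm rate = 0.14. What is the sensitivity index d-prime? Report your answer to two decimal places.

z(H) = 1.282
z(FA) = -1.080
d' = z(H) − z(FA) = 1.282 − (-1.080) = 2.362

d-prime = 2.36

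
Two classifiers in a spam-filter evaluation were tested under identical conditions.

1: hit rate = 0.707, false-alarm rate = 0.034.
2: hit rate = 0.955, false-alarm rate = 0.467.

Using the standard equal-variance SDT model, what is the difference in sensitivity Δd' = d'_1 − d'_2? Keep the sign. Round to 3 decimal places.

Δd' = 0.591

1: z(0.707) = 0.5446, z(0.034) = -1.8250, d' = 2.3696
2: z(0.955) = 1.6954, z(0.467) = -0.0828, d' = 1.7782
Δd' = d'_1 − d'_2 = 2.3696 − 1.7782 = 0.5914
1 has the higher sensitivity.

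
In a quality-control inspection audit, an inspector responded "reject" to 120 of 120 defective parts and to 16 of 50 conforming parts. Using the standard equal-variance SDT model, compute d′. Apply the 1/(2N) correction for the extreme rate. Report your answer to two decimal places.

d′ = 3.11

The hit rate is 120/120 = 1, so apply the 1/(2N) correction: H → 1 − 1/(2·120) = 0.99583.
z(H) = z(0.99583) = 2.638
z(FA) = z(0.32000) = -0.468
d' = 2.638 − (-0.468) = 3.106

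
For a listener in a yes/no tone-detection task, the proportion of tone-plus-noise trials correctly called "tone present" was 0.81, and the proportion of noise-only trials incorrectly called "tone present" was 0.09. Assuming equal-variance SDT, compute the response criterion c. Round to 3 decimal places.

Φ⁻¹(H) = 0.8779
Φ⁻¹(FA) = -1.3408
c = −½·[z(H) + z(FA)] = −0.5 × (0.8779 + (-1.3408)) = 0.23145

c = 0.231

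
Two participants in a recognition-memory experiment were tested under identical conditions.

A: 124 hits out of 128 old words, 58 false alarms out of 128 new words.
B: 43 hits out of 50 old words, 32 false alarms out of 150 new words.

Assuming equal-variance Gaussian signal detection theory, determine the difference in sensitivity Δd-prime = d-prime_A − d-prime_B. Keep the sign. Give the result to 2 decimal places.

Δd-prime = 0.11

A: z(0.9688) = 1.863, z(0.4531) = -0.118, d' = 1.981
B: z(0.8600) = 1.080, z(0.2133) = -0.795, d' = 1.875
Δd' = d'_A − d'_B = 1.981 − 1.875 = 0.106
A has the higher sensitivity.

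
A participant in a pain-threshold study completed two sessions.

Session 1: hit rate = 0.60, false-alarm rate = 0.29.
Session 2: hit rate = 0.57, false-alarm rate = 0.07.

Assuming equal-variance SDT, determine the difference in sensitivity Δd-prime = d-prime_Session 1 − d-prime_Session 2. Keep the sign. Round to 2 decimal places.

Δd-prime = -0.85

Session 1: z(0.60) = 0.253, z(0.29) = -0.553, d' = 0.806
Session 2: z(0.57) = 0.176, z(0.07) = -1.476, d' = 1.652
Δd' = d'_Session 1 − d'_Session 2 = 0.806 − 1.652 = -0.846
Session 2 has the higher sensitivity.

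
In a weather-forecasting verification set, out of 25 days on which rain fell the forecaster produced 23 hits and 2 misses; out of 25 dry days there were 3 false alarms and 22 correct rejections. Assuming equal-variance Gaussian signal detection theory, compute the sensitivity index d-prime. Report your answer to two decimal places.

H = 23/25 = 0.9200
FA = 3/25 = 0.1200
z(0.9200) = 1.405, z(0.1200) = -1.175
d' = z(H) − z(FA) = 1.405 − (-1.175) = 2.580

d-prime = 2.58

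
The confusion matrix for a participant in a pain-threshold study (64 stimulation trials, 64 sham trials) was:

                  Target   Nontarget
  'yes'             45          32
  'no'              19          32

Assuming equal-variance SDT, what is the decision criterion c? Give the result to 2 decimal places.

c = -0.27

H = 45/64 = 0.7031
FA = 32/64 = 0.5000
z(H) = 0.5333
z(FA) = 0.0000
c = −½·[z(H) + z(FA)] = −0.5 × (0.5333 + 0.0000) = -0.26665
c < 0: the participant has a liberal response bias.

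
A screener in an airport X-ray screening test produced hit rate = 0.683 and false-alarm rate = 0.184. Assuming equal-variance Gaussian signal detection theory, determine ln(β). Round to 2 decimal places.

ln β = 0.29

z(H) = 0.476
z(FA) = -0.900
ln β = −½·[z(H)² − z(FA)²] = −0.5 × (0.227 − 0.810) = 0.2915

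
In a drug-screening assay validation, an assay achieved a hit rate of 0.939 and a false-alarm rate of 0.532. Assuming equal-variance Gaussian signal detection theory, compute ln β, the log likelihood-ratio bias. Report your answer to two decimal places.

ln β = -1.19

z(H) = z(0.939) = 1.546
z(FA) = z(0.532) = 0.080
ln β = −½·[z(H)² − z(FA)²] = −0.5 × (2.390 − 0.006) = -1.192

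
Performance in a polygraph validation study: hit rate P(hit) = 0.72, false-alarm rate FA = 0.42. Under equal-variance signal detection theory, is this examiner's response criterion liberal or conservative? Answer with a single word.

liberal

z(H) = 0.583, z(FA) = -0.202
c = −½·(z(H) + z(FA)) = -0.1905
c < 0 → liberal criterion (biased toward responding “yes”).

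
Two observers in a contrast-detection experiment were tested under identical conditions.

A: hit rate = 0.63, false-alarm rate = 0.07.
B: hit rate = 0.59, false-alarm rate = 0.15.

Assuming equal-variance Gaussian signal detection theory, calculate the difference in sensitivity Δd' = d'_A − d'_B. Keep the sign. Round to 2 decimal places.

A: z(0.63) = 0.332, z(0.07) = -1.476, d' = 1.808
B: z(0.59) = 0.228, z(0.15) = -1.036, d' = 1.264
Δd' = d'_A − d'_B = 1.808 − 1.264 = 0.544
A has the higher sensitivity.

Δd' = 0.54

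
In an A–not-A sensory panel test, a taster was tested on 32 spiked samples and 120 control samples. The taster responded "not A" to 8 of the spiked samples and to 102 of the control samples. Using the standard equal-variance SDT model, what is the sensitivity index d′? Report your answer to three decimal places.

d′ = -1.711

H = 8/32 = 0.2500
FA = 102/120 = 0.8500
Φ⁻¹(H) = -0.6745
Φ⁻¹(FA) = 1.0364
d' = z(H) − z(FA) = -0.6745 − 1.0364 = -1.7109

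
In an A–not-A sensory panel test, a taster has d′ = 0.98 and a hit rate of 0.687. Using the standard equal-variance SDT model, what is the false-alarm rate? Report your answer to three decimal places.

false-alarm rate = 0.311

z(hit rate) = z(0.687) = 0.4874
z(FA) = z(H) − d' = 0.4874 − 0.98 = -0.4926
false-alarm rate = Φ(-0.4926) = 0.3111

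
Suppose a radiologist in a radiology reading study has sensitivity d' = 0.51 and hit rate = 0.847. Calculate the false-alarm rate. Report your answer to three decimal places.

z(hit rate) = z(0.847) = 1.0237
z(FA) = z(H) − d' = 1.0237 − 0.51 = 0.5137
false-alarm rate = Φ(0.5137) = 0.6963

false-alarm rate = 0.696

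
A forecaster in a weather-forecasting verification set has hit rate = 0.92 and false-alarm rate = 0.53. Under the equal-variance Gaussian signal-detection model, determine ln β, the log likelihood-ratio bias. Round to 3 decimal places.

z(H) = z(0.92) = 1.4051
z(FA) = z(0.53) = 0.0753
ln β = −½·[z(H)² − z(FA)²] = −0.5 × (1.9743 − 0.0057) = -0.9843

ln β = -0.984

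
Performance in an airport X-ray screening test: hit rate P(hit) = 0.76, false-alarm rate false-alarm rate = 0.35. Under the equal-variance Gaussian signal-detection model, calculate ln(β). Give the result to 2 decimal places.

z(H) = z(0.76) = 0.706
z(FA) = z(0.35) = -0.385
ln β = −½·[z(H)² − z(FA)²] = −0.5 × (0.498 − 0.148) = -0.175

ln β = -0.18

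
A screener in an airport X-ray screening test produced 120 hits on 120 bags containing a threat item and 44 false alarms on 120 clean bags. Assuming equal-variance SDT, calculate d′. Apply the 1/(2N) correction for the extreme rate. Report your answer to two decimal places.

The hit rate is 120/120 = 1, so apply the 1/(2N) correction: H → 1 − 1/(2·120) = 0.99583.
z(H) = z(0.99583) = 2.638
z(FA) = z(0.36667) = -0.341
d' = 2.638 − (-0.341) = 2.979

d′ = 2.98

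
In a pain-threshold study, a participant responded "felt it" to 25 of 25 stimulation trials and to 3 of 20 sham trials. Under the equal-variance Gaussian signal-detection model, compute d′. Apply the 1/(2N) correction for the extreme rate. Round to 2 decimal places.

The hit rate is 25/25 = 1, so apply the 1/(2N) correction: H → 1 − 1/(2·25) = 0.98000.
z(H) = z(0.98000) = 2.054
z(FA) = z(0.15000) = -1.036
d' = 2.054 − (-1.036) = 3.090

d′ = 3.09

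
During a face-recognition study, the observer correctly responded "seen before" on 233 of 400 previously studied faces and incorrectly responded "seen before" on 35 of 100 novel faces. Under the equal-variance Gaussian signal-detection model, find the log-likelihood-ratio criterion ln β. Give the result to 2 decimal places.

H = 233/400 = 0.5825
FA = 35/100 = 0.3500
z(0.5825) = 0.208, z(0.3500) = -0.385
ln β = −½·[z(H)² − z(FA)²] = −0.5 × (0.043 − 0.148) = 0.0525

ln β = 0.05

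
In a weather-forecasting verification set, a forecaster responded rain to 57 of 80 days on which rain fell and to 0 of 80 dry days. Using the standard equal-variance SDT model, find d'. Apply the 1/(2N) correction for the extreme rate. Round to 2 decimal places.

d' = 3.06

The false-alarm rate is 0/80 = 0, so apply the 1/(2N) correction: FA → 1/(2·80) = 0.00625.
z(H) = z(0.71250) = 0.561
z(FA) = z(0.00625) = -2.498
d' = 0.561 − (-2.498) = 3.059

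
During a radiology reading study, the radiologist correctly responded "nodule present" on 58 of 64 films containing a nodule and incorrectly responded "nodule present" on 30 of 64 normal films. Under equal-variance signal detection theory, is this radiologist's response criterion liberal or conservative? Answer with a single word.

z(H) = 1.318, z(FA) = -0.078
c = −½·(z(H) + z(FA)) = -0.620
c < 0 → liberal criterion (biased toward responding “yes”).

liberal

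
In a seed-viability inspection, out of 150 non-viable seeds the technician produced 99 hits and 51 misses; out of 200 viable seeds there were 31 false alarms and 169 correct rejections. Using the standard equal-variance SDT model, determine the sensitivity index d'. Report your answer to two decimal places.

d' = 1.43

H = 99/150 = 0.6600
FA = 31/200 = 0.1550
z(H) = 0.4125
z(FA) = -1.0152
d' = z(H) − z(FA) = 0.4125 − (-1.0152) = 1.4277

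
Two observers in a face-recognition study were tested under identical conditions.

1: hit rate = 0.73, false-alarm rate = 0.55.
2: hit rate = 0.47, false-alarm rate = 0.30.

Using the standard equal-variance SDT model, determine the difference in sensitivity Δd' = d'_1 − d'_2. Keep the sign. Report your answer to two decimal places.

Δd' = 0.04

1: z(0.73) = 0.613, z(0.55) = 0.126, d' = 0.487
2: z(0.47) = -0.075, z(0.30) = -0.524, d' = 0.449
Δd' = d'_1 − d'_2 = 0.487 − 0.449 = 0.038
1 has the higher sensitivity.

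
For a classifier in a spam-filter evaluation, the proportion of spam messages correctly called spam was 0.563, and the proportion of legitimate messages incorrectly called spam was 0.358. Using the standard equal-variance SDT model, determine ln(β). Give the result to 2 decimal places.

z(H) = z(0.563) = 0.159
z(FA) = z(0.358) = -0.364
ln β = −½·[z(H)² − z(FA)²] = −0.5 × (0.025 − 0.132) = 0.0535

ln β = 0.05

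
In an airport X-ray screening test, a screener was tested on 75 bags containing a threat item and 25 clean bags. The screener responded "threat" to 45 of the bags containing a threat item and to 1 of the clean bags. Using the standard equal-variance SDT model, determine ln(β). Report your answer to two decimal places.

ln β = 1.50

H = 45/75 = 0.6000
FA = 1/25 = 0.0400
z(0.6000) = 0.253, z(0.0400) = -1.751
ln β = −½·[z(H)² − z(FA)²] = −0.5 × (0.064 − 3.066) = 1.501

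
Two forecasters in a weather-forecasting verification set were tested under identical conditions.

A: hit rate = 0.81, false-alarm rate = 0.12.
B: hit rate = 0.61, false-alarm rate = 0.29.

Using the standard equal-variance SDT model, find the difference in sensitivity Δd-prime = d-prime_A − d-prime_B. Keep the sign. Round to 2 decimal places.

Δd-prime = 1.22

A: z(0.81) = 0.878, z(0.12) = -1.175, d' = 2.053
B: z(0.61) = 0.279, z(0.29) = -0.553, d' = 0.832
Δd' = d'_A − d'_B = 2.053 − 0.832 = 1.221
A has the higher sensitivity.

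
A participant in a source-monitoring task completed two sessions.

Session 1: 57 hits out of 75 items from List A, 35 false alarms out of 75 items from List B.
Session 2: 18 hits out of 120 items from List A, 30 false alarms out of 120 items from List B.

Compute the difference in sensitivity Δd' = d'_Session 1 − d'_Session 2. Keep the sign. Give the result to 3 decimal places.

Δd' = 1.152

Session 1: z(0.7600) = 0.7063, z(0.4667) = -0.0836, d' = 0.7899
Session 2: z(0.1500) = -1.0364, z(0.2500) = -0.6745, d' = -0.3619
Δd' = d'_Session 1 − d'_Session 2 = 0.7899 − (-0.3619) = 1.1518
Session 1 has the higher sensitivity.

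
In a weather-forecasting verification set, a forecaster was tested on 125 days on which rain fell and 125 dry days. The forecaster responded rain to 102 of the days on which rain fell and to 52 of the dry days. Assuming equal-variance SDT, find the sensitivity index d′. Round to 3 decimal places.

d′ = 1.112

H = 102/125 = 0.8160
FA = 52/125 = 0.4160
Φ⁻¹(0.8160) = 0.9002, Φ⁻¹(0.4160) = -0.2121
d' = z(H) − z(FA) = 0.9002 − (-0.2121) = 1.1123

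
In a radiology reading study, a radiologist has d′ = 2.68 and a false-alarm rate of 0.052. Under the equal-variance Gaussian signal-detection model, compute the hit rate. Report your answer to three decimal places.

z(false-alarm rate) = z(0.052) = -1.6258
z(H) = z(FA) + d' = -1.6258 + 2.68 = 1.0542
hit rate = Φ(1.0542) = 0.8541

hit rate = 0.854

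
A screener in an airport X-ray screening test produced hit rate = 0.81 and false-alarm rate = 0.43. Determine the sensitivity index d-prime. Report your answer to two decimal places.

Φ⁻¹(H) = Φ⁻¹(0.81) = 0.8779
Φ⁻¹(FA) = Φ⁻¹(0.43) = -0.1764
d' = z(H) − z(FA) = 0.8779 − (-0.1764) = 1.0543

d-prime = 1.05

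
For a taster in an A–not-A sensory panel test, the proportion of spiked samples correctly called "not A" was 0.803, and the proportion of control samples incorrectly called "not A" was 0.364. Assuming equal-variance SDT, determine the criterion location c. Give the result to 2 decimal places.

Φ⁻¹(H) = 0.8524
Φ⁻¹(FA) = -0.3478
c = −½·[z(H) + z(FA)] = −0.5 × (0.8524 + (-0.3478)) = -0.2523

c = -0.25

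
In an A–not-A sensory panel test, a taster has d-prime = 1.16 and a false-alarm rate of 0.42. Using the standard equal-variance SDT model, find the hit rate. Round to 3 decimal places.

hit rate = 0.831

z(false-alarm rate) = z(0.42) = -0.2019
z(H) = z(FA) + d' = -0.2019 + 1.16 = 0.9581
hit rate = Φ(0.9581) = 0.8310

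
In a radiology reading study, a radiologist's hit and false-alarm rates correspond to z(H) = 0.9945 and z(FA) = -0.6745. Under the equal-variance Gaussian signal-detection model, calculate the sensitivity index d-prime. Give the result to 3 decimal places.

d-prime = 1.669

d' = z(H) − z(FA) = 0.9945 − (-0.6745) = 1.6690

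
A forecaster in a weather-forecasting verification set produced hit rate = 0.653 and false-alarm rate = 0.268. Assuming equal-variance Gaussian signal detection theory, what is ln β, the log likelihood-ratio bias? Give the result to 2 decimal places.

ln β = 0.11

Φ⁻¹(H) = Φ⁻¹(0.653) = 0.393
Φ⁻¹(FA) = Φ⁻¹(0.268) = -0.619
ln β = −½·[z(H)² − z(FA)²] = −0.5 × (0.154 − 0.383) = 0.1145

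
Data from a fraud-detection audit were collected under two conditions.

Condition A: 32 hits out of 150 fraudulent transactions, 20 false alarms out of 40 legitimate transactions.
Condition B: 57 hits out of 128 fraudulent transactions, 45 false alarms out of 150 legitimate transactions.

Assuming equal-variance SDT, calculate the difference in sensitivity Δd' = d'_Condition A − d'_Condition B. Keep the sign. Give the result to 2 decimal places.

Δd' = -1.18

Condition A: z(0.2133) = -0.795, z(0.5000) = 0.000, d' = -0.795
Condition B: z(0.4453) = -0.138, z(0.3000) = -0.524, d' = 0.386
Δd' = d'_Condition A − d'_Condition B = -0.795 − 0.386 = -1.181
Condition B has the higher sensitivity.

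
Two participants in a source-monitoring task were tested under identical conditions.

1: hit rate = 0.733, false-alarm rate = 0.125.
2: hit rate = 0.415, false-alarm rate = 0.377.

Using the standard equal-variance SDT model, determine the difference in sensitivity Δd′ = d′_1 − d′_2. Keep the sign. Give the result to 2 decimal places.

Δd′ = 1.67

1: z(0.733) = 0.622, z(0.125) = -1.150, d' = 1.772
2: z(0.415) = -0.215, z(0.377) = -0.313, d' = 0.098
Δd' = d'_1 − d'_2 = 1.772 − 0.098 = 1.674
1 has the higher sensitivity.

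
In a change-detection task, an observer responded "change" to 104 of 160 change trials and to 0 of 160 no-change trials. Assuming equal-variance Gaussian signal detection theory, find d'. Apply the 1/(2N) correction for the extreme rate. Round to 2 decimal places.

d' = 3.12

The false-alarm rate is 0/160 = 0, so apply the 1/(2N) correction: FA → 1/(2·160) = 0.00313.
z(H) = z(0.65000) = 0.385
z(FA) = z(0.00313) = -2.734
d' = 0.385 − (-2.734) = 3.119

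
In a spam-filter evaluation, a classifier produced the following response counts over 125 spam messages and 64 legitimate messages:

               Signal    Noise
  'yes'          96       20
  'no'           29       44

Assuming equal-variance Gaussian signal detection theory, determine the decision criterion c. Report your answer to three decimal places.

H = 96/125 = 0.7680
FA = 20/64 = 0.3125
Φ⁻¹(H) = 0.7323
Φ⁻¹(FA) = -0.4888
c = −½·[z(H) + z(FA)] = −0.5 × (0.7323 + (-0.4888)) = -0.12175

c = -0.122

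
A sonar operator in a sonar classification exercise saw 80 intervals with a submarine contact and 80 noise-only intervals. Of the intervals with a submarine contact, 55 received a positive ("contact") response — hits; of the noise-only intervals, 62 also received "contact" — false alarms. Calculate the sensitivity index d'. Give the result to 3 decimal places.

d' = -0.267

H = 55/80 = 0.6875
FA = 62/80 = 0.7750
Φ⁻¹(0.6875) = 0.4888, Φ⁻¹(0.7750) = 0.7554
d' = z(H) − z(FA) = 0.4888 − 0.7554 = -0.2666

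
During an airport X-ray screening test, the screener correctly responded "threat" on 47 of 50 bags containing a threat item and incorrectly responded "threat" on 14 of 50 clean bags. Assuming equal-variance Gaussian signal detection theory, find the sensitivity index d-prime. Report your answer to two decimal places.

H = 47/50 = 0.9400
FA = 14/50 = 0.2800
z(H) = z(0.9400) = 1.555
z(FA) = z(0.2800) = -0.583
d' = z(H) − z(FA) = 1.555 − (-0.583) = 2.138

d-prime = 2.14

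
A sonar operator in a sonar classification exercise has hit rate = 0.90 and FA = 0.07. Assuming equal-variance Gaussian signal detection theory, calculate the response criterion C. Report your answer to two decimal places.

Φ⁻¹(0.90) = 1.2816, Φ⁻¹(0.07) = -1.4758
c = −½·[z(H) + z(FA)] = −0.5 × (1.2816 + (-1.4758)) = 0.0971
c > 0: the sonar operator has a conservative response bias.

C = 0.10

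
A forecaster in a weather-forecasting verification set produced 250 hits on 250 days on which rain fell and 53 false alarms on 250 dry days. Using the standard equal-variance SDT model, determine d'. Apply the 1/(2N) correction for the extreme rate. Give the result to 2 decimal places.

d' = 3.68

The hit rate is 250/250 = 1, so apply the 1/(2N) correction: H → 1 − 1/(2·250) = 0.99800.
z(H) = z(0.99800) = 2.878
z(FA) = z(0.21200) = -0.800
d' = 2.878 − (-0.800) = 3.678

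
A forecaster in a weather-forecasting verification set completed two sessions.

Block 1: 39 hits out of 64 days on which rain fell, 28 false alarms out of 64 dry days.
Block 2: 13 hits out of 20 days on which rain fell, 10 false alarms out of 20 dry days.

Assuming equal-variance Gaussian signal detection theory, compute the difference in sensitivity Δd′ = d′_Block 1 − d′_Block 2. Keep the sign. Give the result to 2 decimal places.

Block 1: z(0.6094) = 0.278, z(0.4375) = -0.157, d' = 0.435
Block 2: z(0.6500) = 0.385, z(0.5000) = 0.000, d' = 0.385
Δd' = d'_Block 1 − d'_Block 2 = 0.435 − 0.385 = 0.050
Block 1 has the higher sensitivity.

Δd′ = 0.05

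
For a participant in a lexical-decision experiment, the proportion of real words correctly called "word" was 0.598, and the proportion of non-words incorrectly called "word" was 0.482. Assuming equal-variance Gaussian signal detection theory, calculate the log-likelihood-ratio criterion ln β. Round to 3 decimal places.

Φ⁻¹(0.598) = 0.2482, Φ⁻¹(0.482) = -0.0451
ln β = −½·[z(H)² − z(FA)²] = −0.5 × (0.0616 − 0.0020) = -0.0298

ln β = -0.030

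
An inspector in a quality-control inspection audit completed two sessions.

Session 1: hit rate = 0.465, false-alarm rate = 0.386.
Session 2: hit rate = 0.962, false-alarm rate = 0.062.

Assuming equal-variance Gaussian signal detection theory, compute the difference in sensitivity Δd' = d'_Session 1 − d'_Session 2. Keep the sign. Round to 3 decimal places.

Δd' = -3.111

Session 1: z(0.465) = -0.0878, z(0.386) = -0.2898, d' = 0.2020
Session 2: z(0.962) = 1.7744, z(0.062) = -1.5382, d' = 3.3126
Δd' = d'_Session 1 − d'_Session 2 = 0.2020 − 3.3126 = -3.1106
Session 2 has the higher sensitivity.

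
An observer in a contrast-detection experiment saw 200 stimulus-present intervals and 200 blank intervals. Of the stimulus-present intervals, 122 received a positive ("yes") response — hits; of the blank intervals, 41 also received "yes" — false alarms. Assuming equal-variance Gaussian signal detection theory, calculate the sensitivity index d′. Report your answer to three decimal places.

H = 122/200 = 0.6100
FA = 41/200 = 0.2050
z(H) = 0.2793
z(FA) = -0.8239
d' = z(H) − z(FA) = 0.2793 − (-0.8239) = 1.1032

d′ = 1.103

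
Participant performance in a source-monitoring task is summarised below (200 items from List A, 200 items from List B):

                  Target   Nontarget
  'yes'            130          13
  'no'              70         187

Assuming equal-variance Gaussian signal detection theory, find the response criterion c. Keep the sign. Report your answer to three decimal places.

H = 130/200 = 0.6500
FA = 13/200 = 0.0650
z(H) = z(0.6500) = 0.3853
z(FA) = z(0.0650) = -1.5141
c = −½·[z(H) + z(FA)] = −0.5 × (0.3853 + (-1.5141)) = 0.5644

c = 0.564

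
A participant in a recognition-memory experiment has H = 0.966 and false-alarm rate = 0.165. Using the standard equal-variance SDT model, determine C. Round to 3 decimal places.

C = -0.425

z(0.966) = 1.8250, z(0.165) = -0.9741
c = −½·[z(H) + z(FA)] = −0.5 × (1.8250 + (-0.9741)) = -0.42545
c < 0: the participant has a liberal response bias.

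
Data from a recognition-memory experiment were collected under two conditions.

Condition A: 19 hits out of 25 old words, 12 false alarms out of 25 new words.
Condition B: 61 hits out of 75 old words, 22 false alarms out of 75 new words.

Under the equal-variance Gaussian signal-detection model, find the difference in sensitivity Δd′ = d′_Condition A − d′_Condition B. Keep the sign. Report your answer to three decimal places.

Δd′ = -0.677

Condition A: z(0.7600) = 0.7063, z(0.4800) = -0.0502, d' = 0.7565
Condition B: z(0.8133) = 0.8901, z(0.2933) = -0.5438, d' = 1.4339
Δd' = d'_Condition A − d'_Condition B = 0.7565 − 1.4339 = -0.6774
Condition B has the higher sensitivity.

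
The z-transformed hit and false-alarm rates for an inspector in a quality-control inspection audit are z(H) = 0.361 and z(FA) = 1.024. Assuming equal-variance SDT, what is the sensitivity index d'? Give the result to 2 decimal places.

d' = -0.66

d' = z(H) − z(FA) = 0.361 − 1.024 = -0.663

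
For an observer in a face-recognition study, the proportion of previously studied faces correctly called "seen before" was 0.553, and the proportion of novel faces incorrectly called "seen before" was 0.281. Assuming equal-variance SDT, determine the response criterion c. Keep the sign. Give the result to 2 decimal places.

c = 0.22

z(H) = 0.133
z(FA) = -0.580
c = −½·[z(H) + z(FA)] = −0.5 × (0.133 + (-0.580)) = 0.2235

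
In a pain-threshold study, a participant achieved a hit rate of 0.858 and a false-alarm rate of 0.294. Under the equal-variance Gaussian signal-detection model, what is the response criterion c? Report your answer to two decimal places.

z(H) = z(0.858) = 1.071
z(FA) = z(0.294) = -0.542
c = −½·[z(H) + z(FA)] = −0.5 × (1.071 + (-0.542)) = -0.2645

c = -0.26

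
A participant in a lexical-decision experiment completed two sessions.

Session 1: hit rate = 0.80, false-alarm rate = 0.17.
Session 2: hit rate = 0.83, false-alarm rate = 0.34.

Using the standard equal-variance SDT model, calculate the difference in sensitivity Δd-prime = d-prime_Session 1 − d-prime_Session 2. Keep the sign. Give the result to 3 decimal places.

Δd-prime = 0.429

Session 1: z(0.80) = 0.8416, z(0.17) = -0.9542, d' = 1.7958
Session 2: z(0.83) = 0.9542, z(0.34) = -0.4125, d' = 1.3667
Δd' = d'_Session 1 − d'_Session 2 = 1.7958 − 1.3667 = 0.4291
Session 1 has the higher sensitivity.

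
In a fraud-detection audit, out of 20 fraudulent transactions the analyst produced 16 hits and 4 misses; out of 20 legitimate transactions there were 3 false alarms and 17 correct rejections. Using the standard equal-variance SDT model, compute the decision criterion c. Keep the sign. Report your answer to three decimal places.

H = 16/20 = 0.8000
FA = 3/20 = 0.1500
z(0.8000) = 0.8416, z(0.1500) = -1.0364
c = −½·[z(H) + z(FA)] = −0.5 × (0.8416 + (-1.0364)) = 0.0974

c = 0.097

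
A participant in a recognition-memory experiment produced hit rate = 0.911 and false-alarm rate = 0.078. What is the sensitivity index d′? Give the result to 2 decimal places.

z(0.911) = 1.3469, z(0.078) = -1.4187
d' = z(H) − z(FA) = 1.3469 − (-1.4187) = 2.7656

d′ = 2.77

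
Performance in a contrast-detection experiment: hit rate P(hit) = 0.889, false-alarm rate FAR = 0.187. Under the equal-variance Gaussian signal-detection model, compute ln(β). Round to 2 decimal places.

ln β = -0.35

z(H) = z(0.889) = 1.221
z(FA) = z(0.187) = -0.889
ln β = −½·[z(H)² − z(FA)²] = −0.5 × (1.491 − 0.790) = -0.3505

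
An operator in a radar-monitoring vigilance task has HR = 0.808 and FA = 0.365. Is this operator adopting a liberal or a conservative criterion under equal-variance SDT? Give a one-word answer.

liberal

z(H) = 0.871, z(FA) = -0.345
c = −½·(z(H) + z(FA)) = -0.263
c < 0 → liberal criterion (biased toward responding “yes”).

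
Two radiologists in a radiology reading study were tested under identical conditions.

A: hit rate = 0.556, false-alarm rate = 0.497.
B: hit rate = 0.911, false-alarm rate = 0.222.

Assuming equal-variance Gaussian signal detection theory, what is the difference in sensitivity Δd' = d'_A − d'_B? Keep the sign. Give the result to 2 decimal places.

A: z(0.556) = 0.141, z(0.497) = -0.008, d' = 0.149
B: z(0.911) = 1.347, z(0.222) = -0.765, d' = 2.112
Δd' = d'_A − d'_B = 0.149 − 2.112 = -1.963
B has the higher sensitivity.

Δd' = -1.96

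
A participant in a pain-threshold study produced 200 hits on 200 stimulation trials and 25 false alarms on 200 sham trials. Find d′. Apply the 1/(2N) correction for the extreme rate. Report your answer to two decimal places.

The hit rate is 200/200 = 1, so apply the 1/(2N) correction: H → 1 − 1/(2·200) = 0.99750.
z(H) = z(0.99750) = 2.807
z(FA) = z(0.12500) = -1.150
d' = 2.807 − (-1.150) = 3.957

d′ = 3.96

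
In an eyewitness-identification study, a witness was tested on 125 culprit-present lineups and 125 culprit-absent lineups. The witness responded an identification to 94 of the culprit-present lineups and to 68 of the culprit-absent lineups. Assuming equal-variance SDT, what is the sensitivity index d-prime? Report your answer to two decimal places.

d-prime = 0.57

H = 94/125 = 0.7520
FA = 68/125 = 0.5440
z(0.7520) = 0.681, z(0.5440) = 0.111
d' = z(H) − z(FA) = 0.681 − 0.111 = 0.570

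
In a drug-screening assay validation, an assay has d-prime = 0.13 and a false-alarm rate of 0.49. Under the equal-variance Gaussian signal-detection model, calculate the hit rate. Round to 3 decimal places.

hit rate = 0.542

z(false-alarm rate) = z(0.49) = -0.0251
z(H) = z(FA) + d' = -0.0251 + 0.13 = 0.1049
hit rate = Φ(0.1049) = 0.5418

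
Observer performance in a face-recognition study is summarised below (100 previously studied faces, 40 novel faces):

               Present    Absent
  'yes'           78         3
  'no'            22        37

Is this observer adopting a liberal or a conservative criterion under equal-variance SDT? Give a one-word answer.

z(H) = 0.772, z(FA) = -1.440
c = −½·(z(H) + z(FA)) = 0.334
c > 0 → conservative criterion (biased toward responding “no”).

conservative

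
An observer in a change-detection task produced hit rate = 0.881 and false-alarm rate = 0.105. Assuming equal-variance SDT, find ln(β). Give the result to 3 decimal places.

ln β = 0.090

z(0.881) = 1.1800, z(0.105) = -1.2536
ln β = −½·[z(H)² − z(FA)²] = −0.5 × (1.3924 − 1.5715) = 0.08955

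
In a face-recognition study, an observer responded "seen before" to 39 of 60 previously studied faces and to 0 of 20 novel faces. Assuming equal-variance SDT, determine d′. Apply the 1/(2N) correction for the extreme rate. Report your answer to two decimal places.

The false-alarm rate is 0/20 = 0, so apply the 1/(2N) correction: FA → 1/(2·20) = 0.02500.
z(H) = z(0.65000) = 0.385
z(FA) = z(0.02500) = -1.960
d' = 0.385 − (-1.960) = 2.345

d′ = 2.35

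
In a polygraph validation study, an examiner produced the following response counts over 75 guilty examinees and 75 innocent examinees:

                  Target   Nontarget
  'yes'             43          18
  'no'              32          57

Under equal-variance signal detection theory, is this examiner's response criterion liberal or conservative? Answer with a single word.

conservative

z(H) = 0.185, z(FA) = -0.706
c = −½·(z(H) + z(FA)) = 0.2605
c > 0 → conservative criterion (biased toward responding “no”).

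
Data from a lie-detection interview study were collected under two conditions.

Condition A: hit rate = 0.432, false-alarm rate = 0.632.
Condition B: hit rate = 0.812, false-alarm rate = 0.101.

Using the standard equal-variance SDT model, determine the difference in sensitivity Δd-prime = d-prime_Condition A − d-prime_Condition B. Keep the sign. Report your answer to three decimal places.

Δd-prime = -2.670

Condition A: z(0.432) = -0.1713, z(0.632) = 0.3372, d' = -0.5085
Condition B: z(0.812) = 0.8853, z(0.101) = -1.2759, d' = 2.1612
Δd' = d'_Condition A − d'_Condition B = -0.5085 − 2.1612 = -2.6697
Condition B has the higher sensitivity.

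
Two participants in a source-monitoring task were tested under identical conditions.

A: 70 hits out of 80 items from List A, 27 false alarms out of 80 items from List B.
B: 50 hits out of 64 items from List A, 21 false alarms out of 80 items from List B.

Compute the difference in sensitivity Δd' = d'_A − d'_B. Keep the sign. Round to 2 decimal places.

Δd' = 0.16

A: z(0.8750) = 1.150, z(0.3375) = -0.419, d' = 1.569
B: z(0.7812) = 0.776, z(0.2625) = -0.636, d' = 1.412
Δd' = d'_A − d'_B = 1.569 − 1.412 = 0.157
A has the higher sensitivity.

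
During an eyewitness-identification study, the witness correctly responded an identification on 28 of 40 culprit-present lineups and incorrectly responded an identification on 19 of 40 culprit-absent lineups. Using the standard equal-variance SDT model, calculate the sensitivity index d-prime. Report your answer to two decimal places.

d-prime = 0.59

H = 28/40 = 0.7000
FA = 19/40 = 0.4750
Φ⁻¹(H) = Φ⁻¹(0.7000) = 0.5244
Φ⁻¹(FA) = Φ⁻¹(0.4750) = -0.0627
d' = z(H) − z(FA) = 0.5244 − (-0.0627) = 0.5871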